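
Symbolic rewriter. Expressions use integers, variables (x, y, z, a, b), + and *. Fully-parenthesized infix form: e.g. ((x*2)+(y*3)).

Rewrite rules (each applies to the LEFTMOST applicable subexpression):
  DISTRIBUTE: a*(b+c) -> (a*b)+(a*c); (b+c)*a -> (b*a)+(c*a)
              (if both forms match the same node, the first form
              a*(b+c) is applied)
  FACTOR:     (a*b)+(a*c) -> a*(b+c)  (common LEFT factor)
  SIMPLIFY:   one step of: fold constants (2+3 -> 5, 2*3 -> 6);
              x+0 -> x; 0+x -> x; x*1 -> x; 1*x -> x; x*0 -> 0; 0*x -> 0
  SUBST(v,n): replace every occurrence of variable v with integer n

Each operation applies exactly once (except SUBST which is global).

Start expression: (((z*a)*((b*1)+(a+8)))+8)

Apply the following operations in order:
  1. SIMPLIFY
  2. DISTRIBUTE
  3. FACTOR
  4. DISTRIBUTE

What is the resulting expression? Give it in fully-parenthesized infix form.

Answer: ((((z*a)*b)+((z*a)*(a+8)))+8)

Derivation:
Start: (((z*a)*((b*1)+(a+8)))+8)
Apply SIMPLIFY at LRL (target: (b*1)): (((z*a)*((b*1)+(a+8)))+8) -> (((z*a)*(b+(a+8)))+8)
Apply DISTRIBUTE at L (target: ((z*a)*(b+(a+8)))): (((z*a)*(b+(a+8)))+8) -> ((((z*a)*b)+((z*a)*(a+8)))+8)
Apply FACTOR at L (target: (((z*a)*b)+((z*a)*(a+8)))): ((((z*a)*b)+((z*a)*(a+8)))+8) -> (((z*a)*(b+(a+8)))+8)
Apply DISTRIBUTE at L (target: ((z*a)*(b+(a+8)))): (((z*a)*(b+(a+8)))+8) -> ((((z*a)*b)+((z*a)*(a+8)))+8)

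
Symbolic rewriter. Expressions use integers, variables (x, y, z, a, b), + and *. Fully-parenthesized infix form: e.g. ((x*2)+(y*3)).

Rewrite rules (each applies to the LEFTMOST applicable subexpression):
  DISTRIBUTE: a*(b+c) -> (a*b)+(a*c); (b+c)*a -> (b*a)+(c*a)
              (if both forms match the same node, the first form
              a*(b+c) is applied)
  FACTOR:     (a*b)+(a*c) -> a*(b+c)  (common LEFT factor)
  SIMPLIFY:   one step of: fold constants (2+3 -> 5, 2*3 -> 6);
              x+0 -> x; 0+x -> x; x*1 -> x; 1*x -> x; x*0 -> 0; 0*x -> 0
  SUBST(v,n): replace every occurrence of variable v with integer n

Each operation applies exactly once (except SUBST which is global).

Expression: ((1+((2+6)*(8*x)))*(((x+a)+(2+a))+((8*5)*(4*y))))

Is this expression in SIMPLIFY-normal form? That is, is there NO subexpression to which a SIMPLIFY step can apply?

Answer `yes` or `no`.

Expression: ((1+((2+6)*(8*x)))*(((x+a)+(2+a))+((8*5)*(4*y))))
Scanning for simplifiable subexpressions (pre-order)...
  at root: ((1+((2+6)*(8*x)))*(((x+a)+(2+a))+((8*5)*(4*y)))) (not simplifiable)
  at L: (1+((2+6)*(8*x))) (not simplifiable)
  at LR: ((2+6)*(8*x)) (not simplifiable)
  at LRL: (2+6) (SIMPLIFIABLE)
  at LRR: (8*x) (not simplifiable)
  at R: (((x+a)+(2+a))+((8*5)*(4*y))) (not simplifiable)
  at RL: ((x+a)+(2+a)) (not simplifiable)
  at RLL: (x+a) (not simplifiable)
  at RLR: (2+a) (not simplifiable)
  at RR: ((8*5)*(4*y)) (not simplifiable)
  at RRL: (8*5) (SIMPLIFIABLE)
  at RRR: (4*y) (not simplifiable)
Found simplifiable subexpr at path LRL: (2+6)
One SIMPLIFY step would give: ((1+(8*(8*x)))*(((x+a)+(2+a))+((8*5)*(4*y))))
-> NOT in normal form.

Answer: no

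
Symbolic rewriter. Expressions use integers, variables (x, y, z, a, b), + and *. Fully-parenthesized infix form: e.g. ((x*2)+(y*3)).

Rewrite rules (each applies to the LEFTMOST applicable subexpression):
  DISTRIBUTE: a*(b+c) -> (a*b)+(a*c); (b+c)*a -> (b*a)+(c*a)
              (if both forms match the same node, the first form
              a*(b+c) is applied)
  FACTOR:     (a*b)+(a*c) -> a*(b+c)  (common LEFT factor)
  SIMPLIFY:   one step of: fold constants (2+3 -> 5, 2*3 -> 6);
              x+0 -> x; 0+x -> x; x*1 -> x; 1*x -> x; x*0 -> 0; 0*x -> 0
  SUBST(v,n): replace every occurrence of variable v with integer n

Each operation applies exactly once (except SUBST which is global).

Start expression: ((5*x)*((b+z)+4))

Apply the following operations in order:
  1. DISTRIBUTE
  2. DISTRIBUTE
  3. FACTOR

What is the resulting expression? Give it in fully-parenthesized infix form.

Start: ((5*x)*((b+z)+4))
Apply DISTRIBUTE at root (target: ((5*x)*((b+z)+4))): ((5*x)*((b+z)+4)) -> (((5*x)*(b+z))+((5*x)*4))
Apply DISTRIBUTE at L (target: ((5*x)*(b+z))): (((5*x)*(b+z))+((5*x)*4)) -> ((((5*x)*b)+((5*x)*z))+((5*x)*4))
Apply FACTOR at L (target: (((5*x)*b)+((5*x)*z))): ((((5*x)*b)+((5*x)*z))+((5*x)*4)) -> (((5*x)*(b+z))+((5*x)*4))

Answer: (((5*x)*(b+z))+((5*x)*4))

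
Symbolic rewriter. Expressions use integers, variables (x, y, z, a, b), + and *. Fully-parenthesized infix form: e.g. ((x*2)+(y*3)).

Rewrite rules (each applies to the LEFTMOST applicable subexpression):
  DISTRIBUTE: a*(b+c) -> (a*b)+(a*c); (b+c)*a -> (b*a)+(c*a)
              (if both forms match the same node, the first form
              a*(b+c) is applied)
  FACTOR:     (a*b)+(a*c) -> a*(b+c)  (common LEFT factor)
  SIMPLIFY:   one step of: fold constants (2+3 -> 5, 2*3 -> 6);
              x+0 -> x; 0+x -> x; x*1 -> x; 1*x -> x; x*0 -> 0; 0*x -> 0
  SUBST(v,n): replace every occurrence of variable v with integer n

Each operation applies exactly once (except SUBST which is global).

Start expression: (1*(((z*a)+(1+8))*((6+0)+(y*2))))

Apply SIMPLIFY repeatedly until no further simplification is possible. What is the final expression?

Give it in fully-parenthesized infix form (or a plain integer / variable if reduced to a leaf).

Answer: (((z*a)+9)*(6+(y*2)))

Derivation:
Start: (1*(((z*a)+(1+8))*((6+0)+(y*2))))
Step 1: at root: (1*(((z*a)+(1+8))*((6+0)+(y*2)))) -> (((z*a)+(1+8))*((6+0)+(y*2))); overall: (1*(((z*a)+(1+8))*((6+0)+(y*2)))) -> (((z*a)+(1+8))*((6+0)+(y*2)))
Step 2: at LR: (1+8) -> 9; overall: (((z*a)+(1+8))*((6+0)+(y*2))) -> (((z*a)+9)*((6+0)+(y*2)))
Step 3: at RL: (6+0) -> 6; overall: (((z*a)+9)*((6+0)+(y*2))) -> (((z*a)+9)*(6+(y*2)))
Fixed point: (((z*a)+9)*(6+(y*2)))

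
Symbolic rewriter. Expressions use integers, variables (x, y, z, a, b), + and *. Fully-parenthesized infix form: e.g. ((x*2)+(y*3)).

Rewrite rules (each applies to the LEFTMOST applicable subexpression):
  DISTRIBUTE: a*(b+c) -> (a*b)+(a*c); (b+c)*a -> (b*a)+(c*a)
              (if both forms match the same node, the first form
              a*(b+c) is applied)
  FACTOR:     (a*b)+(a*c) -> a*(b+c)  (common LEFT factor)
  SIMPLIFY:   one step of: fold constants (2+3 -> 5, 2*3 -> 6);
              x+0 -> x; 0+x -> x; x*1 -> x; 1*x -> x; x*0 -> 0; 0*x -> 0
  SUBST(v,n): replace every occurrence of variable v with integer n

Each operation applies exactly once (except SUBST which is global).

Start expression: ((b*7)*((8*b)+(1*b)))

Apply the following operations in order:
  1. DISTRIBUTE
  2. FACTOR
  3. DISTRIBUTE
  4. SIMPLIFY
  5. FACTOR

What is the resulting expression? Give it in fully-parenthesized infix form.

Start: ((b*7)*((8*b)+(1*b)))
Apply DISTRIBUTE at root (target: ((b*7)*((8*b)+(1*b)))): ((b*7)*((8*b)+(1*b))) -> (((b*7)*(8*b))+((b*7)*(1*b)))
Apply FACTOR at root (target: (((b*7)*(8*b))+((b*7)*(1*b)))): (((b*7)*(8*b))+((b*7)*(1*b))) -> ((b*7)*((8*b)+(1*b)))
Apply DISTRIBUTE at root (target: ((b*7)*((8*b)+(1*b)))): ((b*7)*((8*b)+(1*b))) -> (((b*7)*(8*b))+((b*7)*(1*b)))
Apply SIMPLIFY at RR (target: (1*b)): (((b*7)*(8*b))+((b*7)*(1*b))) -> (((b*7)*(8*b))+((b*7)*b))
Apply FACTOR at root (target: (((b*7)*(8*b))+((b*7)*b))): (((b*7)*(8*b))+((b*7)*b)) -> ((b*7)*((8*b)+b))

Answer: ((b*7)*((8*b)+b))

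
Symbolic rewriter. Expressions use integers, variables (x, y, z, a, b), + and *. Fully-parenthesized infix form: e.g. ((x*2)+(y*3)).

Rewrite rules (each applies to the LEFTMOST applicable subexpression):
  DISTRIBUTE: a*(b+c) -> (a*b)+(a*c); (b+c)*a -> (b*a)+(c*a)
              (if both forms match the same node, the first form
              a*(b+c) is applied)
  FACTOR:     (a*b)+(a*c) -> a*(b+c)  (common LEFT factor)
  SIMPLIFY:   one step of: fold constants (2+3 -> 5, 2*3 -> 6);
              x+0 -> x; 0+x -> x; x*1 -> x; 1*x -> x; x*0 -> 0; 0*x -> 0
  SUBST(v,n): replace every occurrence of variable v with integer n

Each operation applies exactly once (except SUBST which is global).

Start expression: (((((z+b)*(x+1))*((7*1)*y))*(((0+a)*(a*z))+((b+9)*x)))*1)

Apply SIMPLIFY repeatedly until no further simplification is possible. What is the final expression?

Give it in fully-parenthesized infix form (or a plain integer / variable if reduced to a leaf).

Answer: ((((z+b)*(x+1))*(7*y))*((a*(a*z))+((b+9)*x)))

Derivation:
Start: (((((z+b)*(x+1))*((7*1)*y))*(((0+a)*(a*z))+((b+9)*x)))*1)
Step 1: at root: (((((z+b)*(x+1))*((7*1)*y))*(((0+a)*(a*z))+((b+9)*x)))*1) -> ((((z+b)*(x+1))*((7*1)*y))*(((0+a)*(a*z))+((b+9)*x))); overall: (((((z+b)*(x+1))*((7*1)*y))*(((0+a)*(a*z))+((b+9)*x)))*1) -> ((((z+b)*(x+1))*((7*1)*y))*(((0+a)*(a*z))+((b+9)*x)))
Step 2: at LRL: (7*1) -> 7; overall: ((((z+b)*(x+1))*((7*1)*y))*(((0+a)*(a*z))+((b+9)*x))) -> ((((z+b)*(x+1))*(7*y))*(((0+a)*(a*z))+((b+9)*x)))
Step 3: at RLL: (0+a) -> a; overall: ((((z+b)*(x+1))*(7*y))*(((0+a)*(a*z))+((b+9)*x))) -> ((((z+b)*(x+1))*(7*y))*((a*(a*z))+((b+9)*x)))
Fixed point: ((((z+b)*(x+1))*(7*y))*((a*(a*z))+((b+9)*x)))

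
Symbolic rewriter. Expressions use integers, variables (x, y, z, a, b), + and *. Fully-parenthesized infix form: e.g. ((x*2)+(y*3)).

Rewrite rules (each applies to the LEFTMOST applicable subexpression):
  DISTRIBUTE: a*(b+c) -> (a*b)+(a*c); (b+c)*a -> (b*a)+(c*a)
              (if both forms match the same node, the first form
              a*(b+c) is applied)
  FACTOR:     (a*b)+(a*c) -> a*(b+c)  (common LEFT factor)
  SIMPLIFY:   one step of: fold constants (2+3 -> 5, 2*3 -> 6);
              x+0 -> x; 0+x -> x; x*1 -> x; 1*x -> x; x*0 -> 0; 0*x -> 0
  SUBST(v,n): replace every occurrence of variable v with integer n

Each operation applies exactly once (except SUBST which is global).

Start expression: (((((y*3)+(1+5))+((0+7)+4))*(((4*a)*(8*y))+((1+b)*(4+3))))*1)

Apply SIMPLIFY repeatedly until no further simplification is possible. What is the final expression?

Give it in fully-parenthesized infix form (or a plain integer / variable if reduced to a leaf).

Answer: ((((y*3)+6)+11)*(((4*a)*(8*y))+((1+b)*7)))

Derivation:
Start: (((((y*3)+(1+5))+((0+7)+4))*(((4*a)*(8*y))+((1+b)*(4+3))))*1)
Step 1: at root: (((((y*3)+(1+5))+((0+7)+4))*(((4*a)*(8*y))+((1+b)*(4+3))))*1) -> ((((y*3)+(1+5))+((0+7)+4))*(((4*a)*(8*y))+((1+b)*(4+3)))); overall: (((((y*3)+(1+5))+((0+7)+4))*(((4*a)*(8*y))+((1+b)*(4+3))))*1) -> ((((y*3)+(1+5))+((0+7)+4))*(((4*a)*(8*y))+((1+b)*(4+3))))
Step 2: at LLR: (1+5) -> 6; overall: ((((y*3)+(1+5))+((0+7)+4))*(((4*a)*(8*y))+((1+b)*(4+3)))) -> ((((y*3)+6)+((0+7)+4))*(((4*a)*(8*y))+((1+b)*(4+3))))
Step 3: at LRL: (0+7) -> 7; overall: ((((y*3)+6)+((0+7)+4))*(((4*a)*(8*y))+((1+b)*(4+3)))) -> ((((y*3)+6)+(7+4))*(((4*a)*(8*y))+((1+b)*(4+3))))
Step 4: at LR: (7+4) -> 11; overall: ((((y*3)+6)+(7+4))*(((4*a)*(8*y))+((1+b)*(4+3)))) -> ((((y*3)+6)+11)*(((4*a)*(8*y))+((1+b)*(4+3))))
Step 5: at RRR: (4+3) -> 7; overall: ((((y*3)+6)+11)*(((4*a)*(8*y))+((1+b)*(4+3)))) -> ((((y*3)+6)+11)*(((4*a)*(8*y))+((1+b)*7)))
Fixed point: ((((y*3)+6)+11)*(((4*a)*(8*y))+((1+b)*7)))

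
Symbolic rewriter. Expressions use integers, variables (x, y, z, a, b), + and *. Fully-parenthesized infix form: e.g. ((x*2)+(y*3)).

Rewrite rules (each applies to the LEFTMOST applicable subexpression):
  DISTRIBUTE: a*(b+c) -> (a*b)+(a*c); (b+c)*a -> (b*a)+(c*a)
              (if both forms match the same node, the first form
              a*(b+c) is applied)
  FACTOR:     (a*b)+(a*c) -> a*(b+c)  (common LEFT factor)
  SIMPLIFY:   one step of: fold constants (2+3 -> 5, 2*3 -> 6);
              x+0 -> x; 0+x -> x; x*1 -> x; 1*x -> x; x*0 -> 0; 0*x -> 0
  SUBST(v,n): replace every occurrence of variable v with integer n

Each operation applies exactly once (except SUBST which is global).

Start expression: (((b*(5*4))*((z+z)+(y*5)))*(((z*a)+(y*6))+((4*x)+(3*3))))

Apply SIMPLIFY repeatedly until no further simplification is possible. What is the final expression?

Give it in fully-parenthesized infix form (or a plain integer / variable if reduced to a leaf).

Start: (((b*(5*4))*((z+z)+(y*5)))*(((z*a)+(y*6))+((4*x)+(3*3))))
Step 1: at LLR: (5*4) -> 20; overall: (((b*(5*4))*((z+z)+(y*5)))*(((z*a)+(y*6))+((4*x)+(3*3)))) -> (((b*20)*((z+z)+(y*5)))*(((z*a)+(y*6))+((4*x)+(3*3))))
Step 2: at RRR: (3*3) -> 9; overall: (((b*20)*((z+z)+(y*5)))*(((z*a)+(y*6))+((4*x)+(3*3)))) -> (((b*20)*((z+z)+(y*5)))*(((z*a)+(y*6))+((4*x)+9)))
Fixed point: (((b*20)*((z+z)+(y*5)))*(((z*a)+(y*6))+((4*x)+9)))

Answer: (((b*20)*((z+z)+(y*5)))*(((z*a)+(y*6))+((4*x)+9)))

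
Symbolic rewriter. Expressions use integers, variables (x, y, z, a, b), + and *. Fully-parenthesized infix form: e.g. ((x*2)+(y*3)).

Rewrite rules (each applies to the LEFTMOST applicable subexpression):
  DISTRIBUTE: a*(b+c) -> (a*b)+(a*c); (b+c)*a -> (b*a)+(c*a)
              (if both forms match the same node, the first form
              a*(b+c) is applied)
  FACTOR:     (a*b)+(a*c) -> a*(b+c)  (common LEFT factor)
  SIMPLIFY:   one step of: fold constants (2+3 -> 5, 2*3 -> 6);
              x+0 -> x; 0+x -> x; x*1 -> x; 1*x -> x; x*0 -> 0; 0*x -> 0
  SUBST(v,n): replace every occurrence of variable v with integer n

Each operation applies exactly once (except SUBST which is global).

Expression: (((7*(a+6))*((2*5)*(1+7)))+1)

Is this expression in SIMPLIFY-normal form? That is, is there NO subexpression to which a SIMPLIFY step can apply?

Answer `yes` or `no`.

Expression: (((7*(a+6))*((2*5)*(1+7)))+1)
Scanning for simplifiable subexpressions (pre-order)...
  at root: (((7*(a+6))*((2*5)*(1+7)))+1) (not simplifiable)
  at L: ((7*(a+6))*((2*5)*(1+7))) (not simplifiable)
  at LL: (7*(a+6)) (not simplifiable)
  at LLR: (a+6) (not simplifiable)
  at LR: ((2*5)*(1+7)) (not simplifiable)
  at LRL: (2*5) (SIMPLIFIABLE)
  at LRR: (1+7) (SIMPLIFIABLE)
Found simplifiable subexpr at path LRL: (2*5)
One SIMPLIFY step would give: (((7*(a+6))*(10*(1+7)))+1)
-> NOT in normal form.

Answer: no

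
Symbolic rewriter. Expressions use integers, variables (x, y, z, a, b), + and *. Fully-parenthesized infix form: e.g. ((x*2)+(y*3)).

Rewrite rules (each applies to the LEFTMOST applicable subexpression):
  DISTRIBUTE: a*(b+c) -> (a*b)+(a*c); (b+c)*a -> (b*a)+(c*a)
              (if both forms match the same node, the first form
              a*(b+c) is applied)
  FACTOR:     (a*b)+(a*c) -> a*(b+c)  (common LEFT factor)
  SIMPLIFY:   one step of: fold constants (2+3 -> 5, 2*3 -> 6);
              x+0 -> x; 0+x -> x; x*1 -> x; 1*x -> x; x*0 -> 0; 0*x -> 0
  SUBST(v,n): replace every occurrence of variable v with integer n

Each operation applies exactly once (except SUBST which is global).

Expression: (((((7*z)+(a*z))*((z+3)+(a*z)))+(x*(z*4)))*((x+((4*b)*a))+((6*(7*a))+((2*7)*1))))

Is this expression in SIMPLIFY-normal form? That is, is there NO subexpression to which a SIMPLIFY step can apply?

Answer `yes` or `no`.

Expression: (((((7*z)+(a*z))*((z+3)+(a*z)))+(x*(z*4)))*((x+((4*b)*a))+((6*(7*a))+((2*7)*1))))
Scanning for simplifiable subexpressions (pre-order)...
  at root: (((((7*z)+(a*z))*((z+3)+(a*z)))+(x*(z*4)))*((x+((4*b)*a))+((6*(7*a))+((2*7)*1)))) (not simplifiable)
  at L: ((((7*z)+(a*z))*((z+3)+(a*z)))+(x*(z*4))) (not simplifiable)
  at LL: (((7*z)+(a*z))*((z+3)+(a*z))) (not simplifiable)
  at LLL: ((7*z)+(a*z)) (not simplifiable)
  at LLLL: (7*z) (not simplifiable)
  at LLLR: (a*z) (not simplifiable)
  at LLR: ((z+3)+(a*z)) (not simplifiable)
  at LLRL: (z+3) (not simplifiable)
  at LLRR: (a*z) (not simplifiable)
  at LR: (x*(z*4)) (not simplifiable)
  at LRR: (z*4) (not simplifiable)
  at R: ((x+((4*b)*a))+((6*(7*a))+((2*7)*1))) (not simplifiable)
  at RL: (x+((4*b)*a)) (not simplifiable)
  at RLR: ((4*b)*a) (not simplifiable)
  at RLRL: (4*b) (not simplifiable)
  at RR: ((6*(7*a))+((2*7)*1)) (not simplifiable)
  at RRL: (6*(7*a)) (not simplifiable)
  at RRLR: (7*a) (not simplifiable)
  at RRR: ((2*7)*1) (SIMPLIFIABLE)
  at RRRL: (2*7) (SIMPLIFIABLE)
Found simplifiable subexpr at path RRR: ((2*7)*1)
One SIMPLIFY step would give: (((((7*z)+(a*z))*((z+3)+(a*z)))+(x*(z*4)))*((x+((4*b)*a))+((6*(7*a))+(2*7))))
-> NOT in normal form.

Answer: no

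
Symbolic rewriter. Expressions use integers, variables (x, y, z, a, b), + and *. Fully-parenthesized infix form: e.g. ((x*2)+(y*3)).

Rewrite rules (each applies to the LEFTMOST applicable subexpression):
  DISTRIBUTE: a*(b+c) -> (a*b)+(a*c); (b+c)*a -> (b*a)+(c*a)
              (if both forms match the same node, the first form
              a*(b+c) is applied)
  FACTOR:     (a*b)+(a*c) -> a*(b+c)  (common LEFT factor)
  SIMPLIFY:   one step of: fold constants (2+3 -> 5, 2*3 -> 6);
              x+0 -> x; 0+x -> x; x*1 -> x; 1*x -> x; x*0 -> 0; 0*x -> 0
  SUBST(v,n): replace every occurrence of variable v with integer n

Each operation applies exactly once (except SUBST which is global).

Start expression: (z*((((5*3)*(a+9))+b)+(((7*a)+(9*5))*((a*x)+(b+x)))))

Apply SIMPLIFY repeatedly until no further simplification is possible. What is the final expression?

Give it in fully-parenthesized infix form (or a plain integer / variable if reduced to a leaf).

Answer: (z*(((15*(a+9))+b)+(((7*a)+45)*((a*x)+(b+x)))))

Derivation:
Start: (z*((((5*3)*(a+9))+b)+(((7*a)+(9*5))*((a*x)+(b+x)))))
Step 1: at RLLL: (5*3) -> 15; overall: (z*((((5*3)*(a+9))+b)+(((7*a)+(9*5))*((a*x)+(b+x))))) -> (z*(((15*(a+9))+b)+(((7*a)+(9*5))*((a*x)+(b+x)))))
Step 2: at RRLR: (9*5) -> 45; overall: (z*(((15*(a+9))+b)+(((7*a)+(9*5))*((a*x)+(b+x))))) -> (z*(((15*(a+9))+b)+(((7*a)+45)*((a*x)+(b+x)))))
Fixed point: (z*(((15*(a+9))+b)+(((7*a)+45)*((a*x)+(b+x)))))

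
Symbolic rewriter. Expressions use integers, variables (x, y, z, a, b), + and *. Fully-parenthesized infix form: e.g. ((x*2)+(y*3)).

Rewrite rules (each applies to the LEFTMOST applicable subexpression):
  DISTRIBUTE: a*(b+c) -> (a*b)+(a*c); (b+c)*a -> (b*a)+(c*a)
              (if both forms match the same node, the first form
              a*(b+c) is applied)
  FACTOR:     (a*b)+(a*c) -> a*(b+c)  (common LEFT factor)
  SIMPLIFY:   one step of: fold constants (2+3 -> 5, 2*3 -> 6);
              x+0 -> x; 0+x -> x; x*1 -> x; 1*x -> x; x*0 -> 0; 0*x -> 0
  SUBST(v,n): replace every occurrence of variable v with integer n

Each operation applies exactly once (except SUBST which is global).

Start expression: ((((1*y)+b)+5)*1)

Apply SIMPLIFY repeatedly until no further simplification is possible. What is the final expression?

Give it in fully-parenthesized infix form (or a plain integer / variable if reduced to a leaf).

Start: ((((1*y)+b)+5)*1)
Step 1: at root: ((((1*y)+b)+5)*1) -> (((1*y)+b)+5); overall: ((((1*y)+b)+5)*1) -> (((1*y)+b)+5)
Step 2: at LL: (1*y) -> y; overall: (((1*y)+b)+5) -> ((y+b)+5)
Fixed point: ((y+b)+5)

Answer: ((y+b)+5)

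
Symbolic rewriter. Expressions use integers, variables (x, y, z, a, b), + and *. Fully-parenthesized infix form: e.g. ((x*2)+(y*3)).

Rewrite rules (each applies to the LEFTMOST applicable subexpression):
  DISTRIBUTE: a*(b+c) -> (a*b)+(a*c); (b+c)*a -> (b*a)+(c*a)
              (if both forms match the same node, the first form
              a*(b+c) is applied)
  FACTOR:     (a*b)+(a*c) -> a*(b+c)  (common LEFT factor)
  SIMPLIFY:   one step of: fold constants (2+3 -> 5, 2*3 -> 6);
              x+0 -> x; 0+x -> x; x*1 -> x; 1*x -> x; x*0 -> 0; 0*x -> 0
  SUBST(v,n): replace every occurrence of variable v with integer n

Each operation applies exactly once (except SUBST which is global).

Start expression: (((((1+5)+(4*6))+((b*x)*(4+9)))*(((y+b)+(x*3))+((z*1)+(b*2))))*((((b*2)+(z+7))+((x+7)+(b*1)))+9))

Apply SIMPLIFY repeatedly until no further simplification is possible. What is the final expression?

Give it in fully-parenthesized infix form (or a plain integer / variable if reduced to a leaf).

Start: (((((1+5)+(4*6))+((b*x)*(4+9)))*(((y+b)+(x*3))+((z*1)+(b*2))))*((((b*2)+(z+7))+((x+7)+(b*1)))+9))
Step 1: at LLLL: (1+5) -> 6; overall: (((((1+5)+(4*6))+((b*x)*(4+9)))*(((y+b)+(x*3))+((z*1)+(b*2))))*((((b*2)+(z+7))+((x+7)+(b*1)))+9)) -> ((((6+(4*6))+((b*x)*(4+9)))*(((y+b)+(x*3))+((z*1)+(b*2))))*((((b*2)+(z+7))+((x+7)+(b*1)))+9))
Step 2: at LLLR: (4*6) -> 24; overall: ((((6+(4*6))+((b*x)*(4+9)))*(((y+b)+(x*3))+((z*1)+(b*2))))*((((b*2)+(z+7))+((x+7)+(b*1)))+9)) -> ((((6+24)+((b*x)*(4+9)))*(((y+b)+(x*3))+((z*1)+(b*2))))*((((b*2)+(z+7))+((x+7)+(b*1)))+9))
Step 3: at LLL: (6+24) -> 30; overall: ((((6+24)+((b*x)*(4+9)))*(((y+b)+(x*3))+((z*1)+(b*2))))*((((b*2)+(z+7))+((x+7)+(b*1)))+9)) -> (((30+((b*x)*(4+9)))*(((y+b)+(x*3))+((z*1)+(b*2))))*((((b*2)+(z+7))+((x+7)+(b*1)))+9))
Step 4: at LLRR: (4+9) -> 13; overall: (((30+((b*x)*(4+9)))*(((y+b)+(x*3))+((z*1)+(b*2))))*((((b*2)+(z+7))+((x+7)+(b*1)))+9)) -> (((30+((b*x)*13))*(((y+b)+(x*3))+((z*1)+(b*2))))*((((b*2)+(z+7))+((x+7)+(b*1)))+9))
Step 5: at LRRL: (z*1) -> z; overall: (((30+((b*x)*13))*(((y+b)+(x*3))+((z*1)+(b*2))))*((((b*2)+(z+7))+((x+7)+(b*1)))+9)) -> (((30+((b*x)*13))*(((y+b)+(x*3))+(z+(b*2))))*((((b*2)+(z+7))+((x+7)+(b*1)))+9))
Step 6: at RLRR: (b*1) -> b; overall: (((30+((b*x)*13))*(((y+b)+(x*3))+(z+(b*2))))*((((b*2)+(z+7))+((x+7)+(b*1)))+9)) -> (((30+((b*x)*13))*(((y+b)+(x*3))+(z+(b*2))))*((((b*2)+(z+7))+((x+7)+b))+9))
Fixed point: (((30+((b*x)*13))*(((y+b)+(x*3))+(z+(b*2))))*((((b*2)+(z+7))+((x+7)+b))+9))

Answer: (((30+((b*x)*13))*(((y+b)+(x*3))+(z+(b*2))))*((((b*2)+(z+7))+((x+7)+b))+9))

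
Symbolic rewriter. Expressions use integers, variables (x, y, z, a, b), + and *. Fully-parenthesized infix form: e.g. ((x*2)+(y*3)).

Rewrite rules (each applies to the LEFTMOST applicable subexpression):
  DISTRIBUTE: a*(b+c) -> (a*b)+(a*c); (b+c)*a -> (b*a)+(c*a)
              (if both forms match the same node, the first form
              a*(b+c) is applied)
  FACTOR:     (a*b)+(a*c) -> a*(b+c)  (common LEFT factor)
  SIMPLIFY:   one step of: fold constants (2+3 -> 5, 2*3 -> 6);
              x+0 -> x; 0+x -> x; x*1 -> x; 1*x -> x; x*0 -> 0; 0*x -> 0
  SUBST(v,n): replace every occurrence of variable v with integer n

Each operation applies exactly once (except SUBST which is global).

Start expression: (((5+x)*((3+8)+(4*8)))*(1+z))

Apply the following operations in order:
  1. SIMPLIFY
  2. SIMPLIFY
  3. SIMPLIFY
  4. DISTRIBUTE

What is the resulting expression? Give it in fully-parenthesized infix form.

Start: (((5+x)*((3+8)+(4*8)))*(1+z))
Apply SIMPLIFY at LRL (target: (3+8)): (((5+x)*((3+8)+(4*8)))*(1+z)) -> (((5+x)*(11+(4*8)))*(1+z))
Apply SIMPLIFY at LRR (target: (4*8)): (((5+x)*(11+(4*8)))*(1+z)) -> (((5+x)*(11+32))*(1+z))
Apply SIMPLIFY at LR (target: (11+32)): (((5+x)*(11+32))*(1+z)) -> (((5+x)*43)*(1+z))
Apply DISTRIBUTE at root (target: (((5+x)*43)*(1+z))): (((5+x)*43)*(1+z)) -> ((((5+x)*43)*1)+(((5+x)*43)*z))

Answer: ((((5+x)*43)*1)+(((5+x)*43)*z))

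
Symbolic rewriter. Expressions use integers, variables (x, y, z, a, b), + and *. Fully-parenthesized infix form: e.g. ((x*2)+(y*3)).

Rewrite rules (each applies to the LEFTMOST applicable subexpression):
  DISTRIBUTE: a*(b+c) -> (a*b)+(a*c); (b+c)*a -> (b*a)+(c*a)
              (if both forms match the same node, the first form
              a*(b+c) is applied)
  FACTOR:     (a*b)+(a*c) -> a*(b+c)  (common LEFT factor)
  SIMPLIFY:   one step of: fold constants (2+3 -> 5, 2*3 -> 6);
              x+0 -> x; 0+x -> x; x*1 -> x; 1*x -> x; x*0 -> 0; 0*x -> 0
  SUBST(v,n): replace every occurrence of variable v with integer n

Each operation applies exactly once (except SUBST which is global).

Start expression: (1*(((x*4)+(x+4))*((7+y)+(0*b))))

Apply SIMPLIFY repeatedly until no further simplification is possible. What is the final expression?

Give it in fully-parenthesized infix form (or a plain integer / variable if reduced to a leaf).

Answer: (((x*4)+(x+4))*(7+y))

Derivation:
Start: (1*(((x*4)+(x+4))*((7+y)+(0*b))))
Step 1: at root: (1*(((x*4)+(x+4))*((7+y)+(0*b)))) -> (((x*4)+(x+4))*((7+y)+(0*b))); overall: (1*(((x*4)+(x+4))*((7+y)+(0*b)))) -> (((x*4)+(x+4))*((7+y)+(0*b)))
Step 2: at RR: (0*b) -> 0; overall: (((x*4)+(x+4))*((7+y)+(0*b))) -> (((x*4)+(x+4))*((7+y)+0))
Step 3: at R: ((7+y)+0) -> (7+y); overall: (((x*4)+(x+4))*((7+y)+0)) -> (((x*4)+(x+4))*(7+y))
Fixed point: (((x*4)+(x+4))*(7+y))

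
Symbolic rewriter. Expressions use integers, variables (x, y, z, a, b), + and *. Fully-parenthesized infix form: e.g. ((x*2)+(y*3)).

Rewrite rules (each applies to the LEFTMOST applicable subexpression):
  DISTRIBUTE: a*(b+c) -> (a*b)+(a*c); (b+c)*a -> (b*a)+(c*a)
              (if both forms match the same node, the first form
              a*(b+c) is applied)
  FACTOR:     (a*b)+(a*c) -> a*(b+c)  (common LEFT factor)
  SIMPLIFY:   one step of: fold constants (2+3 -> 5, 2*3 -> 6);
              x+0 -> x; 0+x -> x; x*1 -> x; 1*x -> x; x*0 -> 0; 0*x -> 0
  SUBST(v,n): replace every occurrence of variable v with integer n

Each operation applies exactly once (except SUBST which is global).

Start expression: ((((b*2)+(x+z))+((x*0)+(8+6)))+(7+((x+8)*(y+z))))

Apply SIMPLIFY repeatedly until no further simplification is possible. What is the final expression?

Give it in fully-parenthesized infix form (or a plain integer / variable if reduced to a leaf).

Answer: ((((b*2)+(x+z))+14)+(7+((x+8)*(y+z))))

Derivation:
Start: ((((b*2)+(x+z))+((x*0)+(8+6)))+(7+((x+8)*(y+z))))
Step 1: at LRL: (x*0) -> 0; overall: ((((b*2)+(x+z))+((x*0)+(8+6)))+(7+((x+8)*(y+z)))) -> ((((b*2)+(x+z))+(0+(8+6)))+(7+((x+8)*(y+z))))
Step 2: at LR: (0+(8+6)) -> (8+6); overall: ((((b*2)+(x+z))+(0+(8+6)))+(7+((x+8)*(y+z)))) -> ((((b*2)+(x+z))+(8+6))+(7+((x+8)*(y+z))))
Step 3: at LR: (8+6) -> 14; overall: ((((b*2)+(x+z))+(8+6))+(7+((x+8)*(y+z)))) -> ((((b*2)+(x+z))+14)+(7+((x+8)*(y+z))))
Fixed point: ((((b*2)+(x+z))+14)+(7+((x+8)*(y+z))))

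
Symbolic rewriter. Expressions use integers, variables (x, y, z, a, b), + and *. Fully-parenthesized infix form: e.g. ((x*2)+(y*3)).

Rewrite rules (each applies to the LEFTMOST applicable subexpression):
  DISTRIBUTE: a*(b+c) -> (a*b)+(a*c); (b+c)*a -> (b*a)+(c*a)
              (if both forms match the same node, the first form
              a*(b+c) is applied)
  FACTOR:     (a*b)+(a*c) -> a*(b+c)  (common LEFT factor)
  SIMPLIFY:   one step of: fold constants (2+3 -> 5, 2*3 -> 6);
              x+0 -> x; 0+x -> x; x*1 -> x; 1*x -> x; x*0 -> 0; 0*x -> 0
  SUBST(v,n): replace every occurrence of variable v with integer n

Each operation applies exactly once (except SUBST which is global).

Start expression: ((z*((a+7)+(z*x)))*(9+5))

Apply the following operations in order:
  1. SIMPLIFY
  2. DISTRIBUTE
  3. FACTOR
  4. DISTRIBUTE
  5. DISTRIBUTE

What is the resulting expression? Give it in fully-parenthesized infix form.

Start: ((z*((a+7)+(z*x)))*(9+5))
Apply SIMPLIFY at R (target: (9+5)): ((z*((a+7)+(z*x)))*(9+5)) -> ((z*((a+7)+(z*x)))*14)
Apply DISTRIBUTE at L (target: (z*((a+7)+(z*x)))): ((z*((a+7)+(z*x)))*14) -> (((z*(a+7))+(z*(z*x)))*14)
Apply FACTOR at L (target: ((z*(a+7))+(z*(z*x)))): (((z*(a+7))+(z*(z*x)))*14) -> ((z*((a+7)+(z*x)))*14)
Apply DISTRIBUTE at L (target: (z*((a+7)+(z*x)))): ((z*((a+7)+(z*x)))*14) -> (((z*(a+7))+(z*(z*x)))*14)
Apply DISTRIBUTE at root (target: (((z*(a+7))+(z*(z*x)))*14)): (((z*(a+7))+(z*(z*x)))*14) -> (((z*(a+7))*14)+((z*(z*x))*14))

Answer: (((z*(a+7))*14)+((z*(z*x))*14))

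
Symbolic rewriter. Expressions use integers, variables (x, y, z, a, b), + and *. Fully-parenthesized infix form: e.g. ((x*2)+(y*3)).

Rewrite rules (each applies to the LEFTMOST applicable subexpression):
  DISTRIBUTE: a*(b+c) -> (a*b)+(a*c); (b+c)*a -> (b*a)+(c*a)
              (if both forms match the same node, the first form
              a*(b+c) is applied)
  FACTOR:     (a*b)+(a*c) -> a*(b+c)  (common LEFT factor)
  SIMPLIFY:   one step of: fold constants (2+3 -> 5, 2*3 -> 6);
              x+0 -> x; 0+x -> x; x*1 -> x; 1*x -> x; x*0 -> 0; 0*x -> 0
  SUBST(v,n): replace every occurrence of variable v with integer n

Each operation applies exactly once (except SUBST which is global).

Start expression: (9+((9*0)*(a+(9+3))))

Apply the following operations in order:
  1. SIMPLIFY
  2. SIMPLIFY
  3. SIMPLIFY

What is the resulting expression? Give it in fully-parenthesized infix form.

Start: (9+((9*0)*(a+(9+3))))
Apply SIMPLIFY at RL (target: (9*0)): (9+((9*0)*(a+(9+3)))) -> (9+(0*(a+(9+3))))
Apply SIMPLIFY at R (target: (0*(a+(9+3)))): (9+(0*(a+(9+3)))) -> (9+0)
Apply SIMPLIFY at root (target: (9+0)): (9+0) -> 9

Answer: 9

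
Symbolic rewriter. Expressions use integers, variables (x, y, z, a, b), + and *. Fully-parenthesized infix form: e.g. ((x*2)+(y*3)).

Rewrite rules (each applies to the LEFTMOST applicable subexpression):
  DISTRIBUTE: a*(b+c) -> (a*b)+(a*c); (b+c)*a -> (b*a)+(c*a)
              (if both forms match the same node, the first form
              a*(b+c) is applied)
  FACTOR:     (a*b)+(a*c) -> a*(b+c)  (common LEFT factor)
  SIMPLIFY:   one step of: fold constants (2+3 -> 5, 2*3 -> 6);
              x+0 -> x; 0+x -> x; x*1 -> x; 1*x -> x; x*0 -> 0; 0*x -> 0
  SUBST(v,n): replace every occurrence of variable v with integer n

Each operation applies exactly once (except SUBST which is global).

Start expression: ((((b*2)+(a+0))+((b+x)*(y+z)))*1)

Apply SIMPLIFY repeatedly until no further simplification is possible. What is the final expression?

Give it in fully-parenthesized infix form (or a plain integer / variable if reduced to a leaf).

Answer: (((b*2)+a)+((b+x)*(y+z)))

Derivation:
Start: ((((b*2)+(a+0))+((b+x)*(y+z)))*1)
Step 1: at root: ((((b*2)+(a+0))+((b+x)*(y+z)))*1) -> (((b*2)+(a+0))+((b+x)*(y+z))); overall: ((((b*2)+(a+0))+((b+x)*(y+z)))*1) -> (((b*2)+(a+0))+((b+x)*(y+z)))
Step 2: at LR: (a+0) -> a; overall: (((b*2)+(a+0))+((b+x)*(y+z))) -> (((b*2)+a)+((b+x)*(y+z)))
Fixed point: (((b*2)+a)+((b+x)*(y+z)))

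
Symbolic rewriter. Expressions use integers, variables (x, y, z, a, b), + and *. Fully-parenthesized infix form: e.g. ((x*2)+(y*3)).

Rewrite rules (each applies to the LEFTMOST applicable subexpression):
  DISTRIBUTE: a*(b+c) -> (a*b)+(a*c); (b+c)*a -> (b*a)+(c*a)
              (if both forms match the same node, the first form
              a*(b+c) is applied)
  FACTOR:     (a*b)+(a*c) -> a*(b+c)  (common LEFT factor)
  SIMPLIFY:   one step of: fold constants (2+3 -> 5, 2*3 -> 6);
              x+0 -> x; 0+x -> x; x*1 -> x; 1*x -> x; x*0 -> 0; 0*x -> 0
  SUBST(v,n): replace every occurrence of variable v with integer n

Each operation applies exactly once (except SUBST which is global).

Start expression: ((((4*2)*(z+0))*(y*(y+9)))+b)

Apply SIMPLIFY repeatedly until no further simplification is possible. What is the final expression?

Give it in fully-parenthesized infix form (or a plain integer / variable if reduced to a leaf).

Answer: (((8*z)*(y*(y+9)))+b)

Derivation:
Start: ((((4*2)*(z+0))*(y*(y+9)))+b)
Step 1: at LLL: (4*2) -> 8; overall: ((((4*2)*(z+0))*(y*(y+9)))+b) -> (((8*(z+0))*(y*(y+9)))+b)
Step 2: at LLR: (z+0) -> z; overall: (((8*(z+0))*(y*(y+9)))+b) -> (((8*z)*(y*(y+9)))+b)
Fixed point: (((8*z)*(y*(y+9)))+b)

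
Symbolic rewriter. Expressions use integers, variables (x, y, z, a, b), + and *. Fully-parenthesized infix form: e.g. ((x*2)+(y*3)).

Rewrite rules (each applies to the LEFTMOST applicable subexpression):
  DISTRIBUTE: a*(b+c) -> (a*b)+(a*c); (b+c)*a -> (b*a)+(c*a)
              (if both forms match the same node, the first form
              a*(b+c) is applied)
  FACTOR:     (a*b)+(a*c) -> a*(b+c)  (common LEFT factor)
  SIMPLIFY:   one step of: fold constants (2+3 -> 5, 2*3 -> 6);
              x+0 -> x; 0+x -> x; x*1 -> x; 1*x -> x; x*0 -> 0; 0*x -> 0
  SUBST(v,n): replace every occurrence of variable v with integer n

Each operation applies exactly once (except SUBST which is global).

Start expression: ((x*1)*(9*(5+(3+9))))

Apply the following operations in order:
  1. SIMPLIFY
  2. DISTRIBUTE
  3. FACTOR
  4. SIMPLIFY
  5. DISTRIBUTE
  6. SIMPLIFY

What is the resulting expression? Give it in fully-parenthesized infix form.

Start: ((x*1)*(9*(5+(3+9))))
Apply SIMPLIFY at L (target: (x*1)): ((x*1)*(9*(5+(3+9)))) -> (x*(9*(5+(3+9))))
Apply DISTRIBUTE at R (target: (9*(5+(3+9)))): (x*(9*(5+(3+9)))) -> (x*((9*5)+(9*(3+9))))
Apply FACTOR at R (target: ((9*5)+(9*(3+9)))): (x*((9*5)+(9*(3+9)))) -> (x*(9*(5+(3+9))))
Apply SIMPLIFY at RRR (target: (3+9)): (x*(9*(5+(3+9)))) -> (x*(9*(5+12)))
Apply DISTRIBUTE at R (target: (9*(5+12))): (x*(9*(5+12))) -> (x*((9*5)+(9*12)))
Apply SIMPLIFY at RL (target: (9*5)): (x*((9*5)+(9*12))) -> (x*(45+(9*12)))

Answer: (x*(45+(9*12)))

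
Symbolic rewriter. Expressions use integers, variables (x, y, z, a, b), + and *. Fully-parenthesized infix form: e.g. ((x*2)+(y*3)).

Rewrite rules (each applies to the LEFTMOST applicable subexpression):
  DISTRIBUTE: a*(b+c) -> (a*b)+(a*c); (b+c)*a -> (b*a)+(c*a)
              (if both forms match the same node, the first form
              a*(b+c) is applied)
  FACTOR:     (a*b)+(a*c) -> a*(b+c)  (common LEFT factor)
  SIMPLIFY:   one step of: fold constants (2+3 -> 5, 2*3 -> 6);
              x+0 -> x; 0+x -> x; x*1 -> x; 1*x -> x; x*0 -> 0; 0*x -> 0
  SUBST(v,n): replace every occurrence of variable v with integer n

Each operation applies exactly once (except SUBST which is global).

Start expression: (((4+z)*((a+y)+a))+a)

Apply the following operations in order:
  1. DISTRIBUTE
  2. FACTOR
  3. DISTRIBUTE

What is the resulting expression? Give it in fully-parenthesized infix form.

Start: (((4+z)*((a+y)+a))+a)
Apply DISTRIBUTE at L (target: ((4+z)*((a+y)+a))): (((4+z)*((a+y)+a))+a) -> ((((4+z)*(a+y))+((4+z)*a))+a)
Apply FACTOR at L (target: (((4+z)*(a+y))+((4+z)*a))): ((((4+z)*(a+y))+((4+z)*a))+a) -> (((4+z)*((a+y)+a))+a)
Apply DISTRIBUTE at L (target: ((4+z)*((a+y)+a))): (((4+z)*((a+y)+a))+a) -> ((((4+z)*(a+y))+((4+z)*a))+a)

Answer: ((((4+z)*(a+y))+((4+z)*a))+a)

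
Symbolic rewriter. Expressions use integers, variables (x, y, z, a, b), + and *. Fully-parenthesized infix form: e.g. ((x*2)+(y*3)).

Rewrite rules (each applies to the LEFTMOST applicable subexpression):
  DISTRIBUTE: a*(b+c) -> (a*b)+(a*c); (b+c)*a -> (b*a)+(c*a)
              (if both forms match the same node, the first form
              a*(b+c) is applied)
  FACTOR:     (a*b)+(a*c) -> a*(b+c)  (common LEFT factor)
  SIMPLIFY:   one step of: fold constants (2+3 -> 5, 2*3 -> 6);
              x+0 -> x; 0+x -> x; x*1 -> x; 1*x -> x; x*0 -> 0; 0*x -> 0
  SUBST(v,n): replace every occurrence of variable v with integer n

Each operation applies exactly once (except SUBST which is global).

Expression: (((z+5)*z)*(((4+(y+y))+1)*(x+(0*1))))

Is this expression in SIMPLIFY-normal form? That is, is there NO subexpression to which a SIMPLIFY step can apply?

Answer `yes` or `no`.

Expression: (((z+5)*z)*(((4+(y+y))+1)*(x+(0*1))))
Scanning for simplifiable subexpressions (pre-order)...
  at root: (((z+5)*z)*(((4+(y+y))+1)*(x+(0*1)))) (not simplifiable)
  at L: ((z+5)*z) (not simplifiable)
  at LL: (z+5) (not simplifiable)
  at R: (((4+(y+y))+1)*(x+(0*1))) (not simplifiable)
  at RL: ((4+(y+y))+1) (not simplifiable)
  at RLL: (4+(y+y)) (not simplifiable)
  at RLLR: (y+y) (not simplifiable)
  at RR: (x+(0*1)) (not simplifiable)
  at RRR: (0*1) (SIMPLIFIABLE)
Found simplifiable subexpr at path RRR: (0*1)
One SIMPLIFY step would give: (((z+5)*z)*(((4+(y+y))+1)*(x+0)))
-> NOT in normal form.

Answer: no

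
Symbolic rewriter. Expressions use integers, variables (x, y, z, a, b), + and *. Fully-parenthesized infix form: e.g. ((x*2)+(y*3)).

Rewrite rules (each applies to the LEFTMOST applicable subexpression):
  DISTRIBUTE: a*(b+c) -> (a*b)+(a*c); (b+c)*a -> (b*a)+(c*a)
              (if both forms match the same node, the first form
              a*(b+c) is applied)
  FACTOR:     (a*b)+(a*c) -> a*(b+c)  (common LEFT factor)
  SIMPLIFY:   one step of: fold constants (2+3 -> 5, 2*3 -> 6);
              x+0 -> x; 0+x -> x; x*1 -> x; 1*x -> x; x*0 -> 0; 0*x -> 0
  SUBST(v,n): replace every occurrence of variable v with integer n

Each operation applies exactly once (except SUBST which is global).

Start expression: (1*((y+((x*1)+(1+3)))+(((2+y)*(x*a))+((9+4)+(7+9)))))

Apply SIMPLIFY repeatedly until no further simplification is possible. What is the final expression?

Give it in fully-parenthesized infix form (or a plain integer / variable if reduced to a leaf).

Start: (1*((y+((x*1)+(1+3)))+(((2+y)*(x*a))+((9+4)+(7+9)))))
Step 1: at root: (1*((y+((x*1)+(1+3)))+(((2+y)*(x*a))+((9+4)+(7+9))))) -> ((y+((x*1)+(1+3)))+(((2+y)*(x*a))+((9+4)+(7+9)))); overall: (1*((y+((x*1)+(1+3)))+(((2+y)*(x*a))+((9+4)+(7+9))))) -> ((y+((x*1)+(1+3)))+(((2+y)*(x*a))+((9+4)+(7+9))))
Step 2: at LRL: (x*1) -> x; overall: ((y+((x*1)+(1+3)))+(((2+y)*(x*a))+((9+4)+(7+9)))) -> ((y+(x+(1+3)))+(((2+y)*(x*a))+((9+4)+(7+9))))
Step 3: at LRR: (1+3) -> 4; overall: ((y+(x+(1+3)))+(((2+y)*(x*a))+((9+4)+(7+9)))) -> ((y+(x+4))+(((2+y)*(x*a))+((9+4)+(7+9))))
Step 4: at RRL: (9+4) -> 13; overall: ((y+(x+4))+(((2+y)*(x*a))+((9+4)+(7+9)))) -> ((y+(x+4))+(((2+y)*(x*a))+(13+(7+9))))
Step 5: at RRR: (7+9) -> 16; overall: ((y+(x+4))+(((2+y)*(x*a))+(13+(7+9)))) -> ((y+(x+4))+(((2+y)*(x*a))+(13+16)))
Step 6: at RR: (13+16) -> 29; overall: ((y+(x+4))+(((2+y)*(x*a))+(13+16))) -> ((y+(x+4))+(((2+y)*(x*a))+29))
Fixed point: ((y+(x+4))+(((2+y)*(x*a))+29))

Answer: ((y+(x+4))+(((2+y)*(x*a))+29))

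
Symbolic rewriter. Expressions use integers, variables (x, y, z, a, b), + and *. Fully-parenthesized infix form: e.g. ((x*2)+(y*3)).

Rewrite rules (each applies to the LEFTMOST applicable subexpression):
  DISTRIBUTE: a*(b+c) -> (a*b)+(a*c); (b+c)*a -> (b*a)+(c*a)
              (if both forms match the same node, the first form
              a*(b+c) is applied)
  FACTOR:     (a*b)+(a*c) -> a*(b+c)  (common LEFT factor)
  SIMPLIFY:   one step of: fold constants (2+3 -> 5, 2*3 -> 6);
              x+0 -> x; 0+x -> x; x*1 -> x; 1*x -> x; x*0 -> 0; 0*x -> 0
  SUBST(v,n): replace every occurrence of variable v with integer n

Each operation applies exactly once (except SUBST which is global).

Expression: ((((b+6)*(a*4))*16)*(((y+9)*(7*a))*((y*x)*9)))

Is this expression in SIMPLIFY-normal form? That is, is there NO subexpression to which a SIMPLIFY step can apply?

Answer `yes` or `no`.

Expression: ((((b+6)*(a*4))*16)*(((y+9)*(7*a))*((y*x)*9)))
Scanning for simplifiable subexpressions (pre-order)...
  at root: ((((b+6)*(a*4))*16)*(((y+9)*(7*a))*((y*x)*9))) (not simplifiable)
  at L: (((b+6)*(a*4))*16) (not simplifiable)
  at LL: ((b+6)*(a*4)) (not simplifiable)
  at LLL: (b+6) (not simplifiable)
  at LLR: (a*4) (not simplifiable)
  at R: (((y+9)*(7*a))*((y*x)*9)) (not simplifiable)
  at RL: ((y+9)*(7*a)) (not simplifiable)
  at RLL: (y+9) (not simplifiable)
  at RLR: (7*a) (not simplifiable)
  at RR: ((y*x)*9) (not simplifiable)
  at RRL: (y*x) (not simplifiable)
Result: no simplifiable subexpression found -> normal form.

Answer: yes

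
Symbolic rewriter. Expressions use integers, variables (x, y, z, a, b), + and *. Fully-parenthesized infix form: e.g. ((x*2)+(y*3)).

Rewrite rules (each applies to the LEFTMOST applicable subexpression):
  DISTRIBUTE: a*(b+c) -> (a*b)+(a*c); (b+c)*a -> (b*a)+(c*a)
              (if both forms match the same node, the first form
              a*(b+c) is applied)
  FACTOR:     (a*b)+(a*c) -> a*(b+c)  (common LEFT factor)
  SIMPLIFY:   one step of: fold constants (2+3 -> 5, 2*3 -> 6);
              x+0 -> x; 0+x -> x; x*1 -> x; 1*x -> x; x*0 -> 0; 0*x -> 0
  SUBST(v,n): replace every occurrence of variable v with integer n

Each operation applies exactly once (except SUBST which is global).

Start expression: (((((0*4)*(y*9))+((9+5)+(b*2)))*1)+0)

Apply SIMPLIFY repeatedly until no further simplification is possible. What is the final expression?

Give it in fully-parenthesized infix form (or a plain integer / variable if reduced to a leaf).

Answer: (14+(b*2))

Derivation:
Start: (((((0*4)*(y*9))+((9+5)+(b*2)))*1)+0)
Step 1: at root: (((((0*4)*(y*9))+((9+5)+(b*2)))*1)+0) -> ((((0*4)*(y*9))+((9+5)+(b*2)))*1); overall: (((((0*4)*(y*9))+((9+5)+(b*2)))*1)+0) -> ((((0*4)*(y*9))+((9+5)+(b*2)))*1)
Step 2: at root: ((((0*4)*(y*9))+((9+5)+(b*2)))*1) -> (((0*4)*(y*9))+((9+5)+(b*2))); overall: ((((0*4)*(y*9))+((9+5)+(b*2)))*1) -> (((0*4)*(y*9))+((9+5)+(b*2)))
Step 3: at LL: (0*4) -> 0; overall: (((0*4)*(y*9))+((9+5)+(b*2))) -> ((0*(y*9))+((9+5)+(b*2)))
Step 4: at L: (0*(y*9)) -> 0; overall: ((0*(y*9))+((9+5)+(b*2))) -> (0+((9+5)+(b*2)))
Step 5: at root: (0+((9+5)+(b*2))) -> ((9+5)+(b*2)); overall: (0+((9+5)+(b*2))) -> ((9+5)+(b*2))
Step 6: at L: (9+5) -> 14; overall: ((9+5)+(b*2)) -> (14+(b*2))
Fixed point: (14+(b*2))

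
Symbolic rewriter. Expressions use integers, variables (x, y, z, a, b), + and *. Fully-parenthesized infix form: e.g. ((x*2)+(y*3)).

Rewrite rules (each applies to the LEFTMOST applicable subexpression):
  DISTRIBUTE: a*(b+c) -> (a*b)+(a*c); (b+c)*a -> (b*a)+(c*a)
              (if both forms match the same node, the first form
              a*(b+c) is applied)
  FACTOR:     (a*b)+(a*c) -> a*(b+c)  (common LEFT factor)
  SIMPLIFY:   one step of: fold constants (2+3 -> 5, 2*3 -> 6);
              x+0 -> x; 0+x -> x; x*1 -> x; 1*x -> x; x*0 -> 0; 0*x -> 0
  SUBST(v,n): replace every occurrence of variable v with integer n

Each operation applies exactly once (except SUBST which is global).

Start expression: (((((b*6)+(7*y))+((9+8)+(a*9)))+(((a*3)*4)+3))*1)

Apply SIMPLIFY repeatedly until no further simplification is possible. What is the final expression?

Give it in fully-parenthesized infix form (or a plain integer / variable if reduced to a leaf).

Start: (((((b*6)+(7*y))+((9+8)+(a*9)))+(((a*3)*4)+3))*1)
Step 1: at root: (((((b*6)+(7*y))+((9+8)+(a*9)))+(((a*3)*4)+3))*1) -> ((((b*6)+(7*y))+((9+8)+(a*9)))+(((a*3)*4)+3)); overall: (((((b*6)+(7*y))+((9+8)+(a*9)))+(((a*3)*4)+3))*1) -> ((((b*6)+(7*y))+((9+8)+(a*9)))+(((a*3)*4)+3))
Step 2: at LRL: (9+8) -> 17; overall: ((((b*6)+(7*y))+((9+8)+(a*9)))+(((a*3)*4)+3)) -> ((((b*6)+(7*y))+(17+(a*9)))+(((a*3)*4)+3))
Fixed point: ((((b*6)+(7*y))+(17+(a*9)))+(((a*3)*4)+3))

Answer: ((((b*6)+(7*y))+(17+(a*9)))+(((a*3)*4)+3))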